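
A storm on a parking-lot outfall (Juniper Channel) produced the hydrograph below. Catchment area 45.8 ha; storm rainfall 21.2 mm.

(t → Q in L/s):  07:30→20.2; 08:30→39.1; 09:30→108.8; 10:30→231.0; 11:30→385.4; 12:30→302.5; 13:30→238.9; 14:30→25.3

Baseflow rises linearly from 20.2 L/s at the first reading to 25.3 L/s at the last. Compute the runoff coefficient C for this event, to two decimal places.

ΣQ_DR = 1169 L/s; V = ΣQ_DR·Δt = 4.209 × 10^6 L.
Runoff depth d = V / A = 9.190 mm.
C = d / P = 9.190 / 21.2 = 0.43.

C ≈ 0.43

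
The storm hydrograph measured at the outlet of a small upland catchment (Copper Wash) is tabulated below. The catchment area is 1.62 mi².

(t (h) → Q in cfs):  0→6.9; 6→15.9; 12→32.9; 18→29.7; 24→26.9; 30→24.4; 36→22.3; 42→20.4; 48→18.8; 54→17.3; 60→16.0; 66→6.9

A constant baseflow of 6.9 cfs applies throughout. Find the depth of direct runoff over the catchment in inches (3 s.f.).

Direct runoff: 0.0, 9.0, 26.0, 22.8, 20.0, 17.5, 15.4, 13.5, 11.9, 10.4, 9.1, 0.0 cfs; ΣQ_DR = 155.6 cfs.
V = ΣQ_DR · Δt = 155.6 × 21600 s = 3.361 × 10^6 ft³.
Over A = 1.62 mi², depth = V / A = 0.893 in.

d ≈ 0.893 in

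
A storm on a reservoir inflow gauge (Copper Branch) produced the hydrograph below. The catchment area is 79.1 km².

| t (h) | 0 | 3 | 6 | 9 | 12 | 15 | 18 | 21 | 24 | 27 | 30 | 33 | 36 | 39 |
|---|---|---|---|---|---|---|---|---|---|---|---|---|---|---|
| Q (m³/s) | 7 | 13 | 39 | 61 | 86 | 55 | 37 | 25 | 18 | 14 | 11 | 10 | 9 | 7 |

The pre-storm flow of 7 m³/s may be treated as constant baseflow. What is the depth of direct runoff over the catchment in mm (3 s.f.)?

Direct runoff: 0.0, 6.0, 32.0, 54.0, 79.0, 48.0, 30.0, 18.0, 11.0, 7.0, 4.0, 3.0, 2.0, 0.0 m³/s; ΣQ_DR = 294.0 m³/s.
V = ΣQ_DR · Δt = 294.0 × 10800 s = 3.175 × 10^6 m³.
Over A = 79.1 km², depth = V / A = 40.1 mm.

d ≈ 40.1 mm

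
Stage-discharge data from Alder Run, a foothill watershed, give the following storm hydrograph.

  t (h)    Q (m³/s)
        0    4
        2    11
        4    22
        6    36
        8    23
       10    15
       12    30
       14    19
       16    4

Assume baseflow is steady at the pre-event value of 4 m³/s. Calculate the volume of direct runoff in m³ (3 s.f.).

V ≈ 9.22 × 10^5 m³

Direct-runoff ordinates (Q − Q_b): 0.0, 7.0, 18.0, 32.0, 19.0, 11.0, 26.0, 15.0, 0.0 m³/s.
ΣQ_DR = 128.0 m³/s.
With Δt = 2 h = 7200 s, V = ΣQ_DR · Δt = 128.0 × 7200 = 9.22 × 10^5 m³.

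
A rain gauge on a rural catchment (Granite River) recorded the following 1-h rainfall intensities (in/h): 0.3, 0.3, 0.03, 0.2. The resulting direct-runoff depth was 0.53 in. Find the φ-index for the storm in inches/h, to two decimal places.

Only the 3 blocks with intensity above φ contribute runoff: 0.3, 0.3, 0.2 in/h.
Σ(I−φ)·Δt = d  ⇒  (0.3+0.3+0.2 − 3φ)·1 = 0.53
φ = (0.8000 − 0.53/1) / 3 = 0.09 in/h.

φ ≈ 0.09 in/h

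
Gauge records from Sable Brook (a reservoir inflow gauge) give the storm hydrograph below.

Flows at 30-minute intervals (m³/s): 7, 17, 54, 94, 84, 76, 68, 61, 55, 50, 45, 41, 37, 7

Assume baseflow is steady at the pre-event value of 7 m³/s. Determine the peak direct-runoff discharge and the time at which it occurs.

Q_p = 87.0 m³/s at t = 1.5 h

Subtracting baseflow gives direct-runoff ordinates: 0.0, 10.0, 47.0, 87.0, 77.0, 69.0, 61.0, 54.0, 48.0, 43.0, 38.0, 34.0, 30.0, 0.0 m³/s.
The maximum is 87.0 m³/s, occurring at the reading for t = 1.5 h.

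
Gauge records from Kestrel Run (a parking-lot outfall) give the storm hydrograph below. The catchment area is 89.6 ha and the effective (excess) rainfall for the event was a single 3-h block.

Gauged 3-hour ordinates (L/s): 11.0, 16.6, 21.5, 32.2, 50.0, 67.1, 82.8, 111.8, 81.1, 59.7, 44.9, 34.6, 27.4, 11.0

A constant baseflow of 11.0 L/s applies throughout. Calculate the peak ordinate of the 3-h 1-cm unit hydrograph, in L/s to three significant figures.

U_p ≈ 168 L/s

Direct runoff: 0.0, 5.6, 10.5, 21.2, 39.0, 56.1, 71.8, 100.8, 70.1, 48.7, 33.9, 23.6, 16.4, 0.0 L/s; ΣQ_DR = 497.7 L/s, peak = 100.8 L/s.
Runoff depth d = ΣQ_DR·Δt / A = 497.7 × 10800 / (89.6 ha) = 5.999 mm.
The 1-cm UH is the DRH scaled by (10 mm)/d, so U_p = 100.8 × 10/5.999 = 168 L/s.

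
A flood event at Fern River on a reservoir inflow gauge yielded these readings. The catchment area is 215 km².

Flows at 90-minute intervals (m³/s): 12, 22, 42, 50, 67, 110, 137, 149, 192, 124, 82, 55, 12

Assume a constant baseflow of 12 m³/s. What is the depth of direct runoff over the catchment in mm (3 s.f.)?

Direct runoff: 0.0, 10.0, 30.0, 38.0, 55.0, 98.0, 125.0, 137.0, 180.0, 112.0, 70.0, 43.0, 0.0 m³/s; ΣQ_DR = 898.0 m³/s.
V = ΣQ_DR · Δt = 898.0 × 5400 s = 4.849 × 10^6 m³.
Over A = 215 km², depth = V / A = 22.6 mm.

d ≈ 22.6 mm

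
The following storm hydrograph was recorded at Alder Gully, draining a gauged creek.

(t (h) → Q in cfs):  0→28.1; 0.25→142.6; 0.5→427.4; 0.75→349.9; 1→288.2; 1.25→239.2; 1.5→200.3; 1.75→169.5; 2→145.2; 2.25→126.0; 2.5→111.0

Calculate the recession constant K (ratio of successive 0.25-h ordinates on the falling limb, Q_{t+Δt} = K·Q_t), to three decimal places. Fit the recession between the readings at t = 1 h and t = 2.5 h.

Using the recession-limb readings at t = 1 h and t = 2.5 h: Q falls from 288.2 to 111.0 cfs over 6 intervals.
K = (Q₂/Q₁)^(1/6) = (111.0/288.2)^(1/6) = 0.853.

K ≈ 0.853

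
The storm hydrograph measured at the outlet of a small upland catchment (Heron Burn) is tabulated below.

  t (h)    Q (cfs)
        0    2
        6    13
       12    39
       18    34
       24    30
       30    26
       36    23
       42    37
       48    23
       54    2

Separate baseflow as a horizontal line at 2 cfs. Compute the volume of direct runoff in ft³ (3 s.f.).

V ≈ 4.51 × 10^6 ft³

Direct-runoff ordinates (Q − Q_b): 0.0, 11.0, 37.0, 32.0, 28.0, 24.0, 21.0, 35.0, 21.0, 0.0 cfs.
ΣQ_DR = 209.0 cfs.
With Δt = 6 h = 21600 s, V = ΣQ_DR · Δt = 209.0 × 21600 = 4.51 × 10^6 ft³.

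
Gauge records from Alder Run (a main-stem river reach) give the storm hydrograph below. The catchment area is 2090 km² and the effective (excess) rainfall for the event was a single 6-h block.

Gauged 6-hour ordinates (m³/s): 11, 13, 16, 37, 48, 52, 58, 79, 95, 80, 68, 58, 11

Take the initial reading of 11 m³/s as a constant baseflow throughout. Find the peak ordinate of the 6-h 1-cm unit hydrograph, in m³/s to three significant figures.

U_p ≈ 168 m³/s

Direct runoff: 0.0, 2.0, 5.0, 26.0, 37.0, 41.0, 47.0, 68.0, 84.0, 69.0, 57.0, 47.0, 0.0 m³/s; ΣQ_DR = 483.0 m³/s, peak = 84.0 m³/s.
Runoff depth d = ΣQ_DR·Δt / A = 483.0 × 21600 / (2090 km²) = 4.992 mm.
The 1-cm UH is the DRH scaled by (10 mm)/d, so U_p = 84.0 × 10/4.992 = 168 m³/s.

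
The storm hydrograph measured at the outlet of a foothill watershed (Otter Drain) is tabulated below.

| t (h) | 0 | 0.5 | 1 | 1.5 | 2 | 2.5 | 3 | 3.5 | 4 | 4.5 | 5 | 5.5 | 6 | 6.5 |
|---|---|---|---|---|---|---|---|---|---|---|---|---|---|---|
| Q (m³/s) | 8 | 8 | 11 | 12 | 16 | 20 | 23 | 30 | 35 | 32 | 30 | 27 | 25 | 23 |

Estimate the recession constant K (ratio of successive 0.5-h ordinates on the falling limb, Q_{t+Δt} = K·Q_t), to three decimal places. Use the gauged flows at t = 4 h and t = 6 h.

K ≈ 0.919

Using the recession-limb readings at t = 4 h and t = 6 h: Q falls from 35 to 25 m³/s over 4 intervals.
K = (Q₂/Q₁)^(1/4) = (25/35)^(1/4) = 0.919.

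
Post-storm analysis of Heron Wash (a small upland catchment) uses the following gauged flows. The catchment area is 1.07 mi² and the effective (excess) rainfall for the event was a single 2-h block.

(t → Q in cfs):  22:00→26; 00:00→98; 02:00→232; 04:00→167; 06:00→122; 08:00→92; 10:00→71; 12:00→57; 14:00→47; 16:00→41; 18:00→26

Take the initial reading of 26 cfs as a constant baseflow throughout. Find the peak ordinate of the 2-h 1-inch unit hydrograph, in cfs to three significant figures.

U_p ≈ 103 cfs

Direct runoff: 0.0, 72.0, 206.0, 141.0, 96.0, 66.0, 45.0, 31.0, 21.0, 15.0, 0.0 cfs; ΣQ_DR = 693.0 cfs, peak = 206.0 cfs.
Runoff depth d = ΣQ_DR·Δt / A = 693.0 × 7200 / (1.07 mi²) = 2.007 in.
The 1-inch UH is the DRH scaled by (1 in)/d, so U_p = 206.0 × 1/2.007 = 103 cfs.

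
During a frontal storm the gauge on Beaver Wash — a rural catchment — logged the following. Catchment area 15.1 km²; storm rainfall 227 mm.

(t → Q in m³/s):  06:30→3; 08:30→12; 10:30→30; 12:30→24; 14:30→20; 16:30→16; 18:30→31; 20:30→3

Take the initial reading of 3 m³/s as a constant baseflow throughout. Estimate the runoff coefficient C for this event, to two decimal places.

C ≈ 0.24

ΣQ_DR = 115.0 m³/s; V = ΣQ_DR·Δt = 8.280 × 10^5 m³.
Runoff depth d = V / A = 54.83 mm.
C = d / P = 54.83 / 227 = 0.24.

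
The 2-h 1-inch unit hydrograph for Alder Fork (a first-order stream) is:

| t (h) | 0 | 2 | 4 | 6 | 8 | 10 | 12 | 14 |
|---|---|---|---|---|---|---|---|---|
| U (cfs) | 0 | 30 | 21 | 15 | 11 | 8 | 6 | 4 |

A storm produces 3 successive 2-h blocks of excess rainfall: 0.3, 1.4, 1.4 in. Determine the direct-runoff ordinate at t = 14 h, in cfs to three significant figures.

Q ≈ 20.8 cfs

By discrete convolution, Q_j = Σ (P_i / 1 in) · U_{j−i}.
At t = 14 h (j=7): Q = (0.3/1)·4 + (1.4/1)·6 + (1.4/1)·8 = 20.8 cfs.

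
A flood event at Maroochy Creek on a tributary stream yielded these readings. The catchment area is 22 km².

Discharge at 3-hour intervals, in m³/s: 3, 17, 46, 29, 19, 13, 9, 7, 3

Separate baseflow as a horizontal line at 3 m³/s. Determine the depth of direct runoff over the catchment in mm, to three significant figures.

Direct runoff: 0.0, 14.0, 43.0, 26.0, 16.0, 10.0, 6.0, 4.0, 0.0 m³/s; ΣQ_DR = 119.0 m³/s.
V = ΣQ_DR · Δt = 119.0 × 10800 s = 1.285 × 10^6 m³.
Over A = 22 km², depth = V / A = 58.4 mm.

d ≈ 58.4 mm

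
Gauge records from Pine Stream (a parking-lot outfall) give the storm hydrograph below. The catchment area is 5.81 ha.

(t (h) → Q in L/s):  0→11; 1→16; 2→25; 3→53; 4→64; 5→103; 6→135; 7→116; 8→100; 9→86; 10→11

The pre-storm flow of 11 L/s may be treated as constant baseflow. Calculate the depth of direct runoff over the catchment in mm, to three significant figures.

d ≈ 37.1 mm

Direct runoff: 0.0, 5.0, 14.0, 42.0, 53.0, 92.0, 124.0, 105.0, 89.0, 75.0, 0.0 L/s; ΣQ_DR = 599.0 L/s.
V = ΣQ_DR · Δt = 599.0 × 3600 s = 2.156 × 10^6 L.
Over A = 5.81 ha, depth = V / A = 37.1 mm.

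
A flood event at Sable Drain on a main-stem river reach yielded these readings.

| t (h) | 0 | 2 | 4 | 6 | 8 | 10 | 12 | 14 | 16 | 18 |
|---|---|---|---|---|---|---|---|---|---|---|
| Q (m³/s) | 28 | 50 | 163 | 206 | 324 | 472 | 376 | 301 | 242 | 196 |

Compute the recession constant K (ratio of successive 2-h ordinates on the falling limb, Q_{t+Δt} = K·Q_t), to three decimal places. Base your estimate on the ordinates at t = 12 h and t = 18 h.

Using the recession-limb readings at t = 12 h and t = 18 h: Q falls from 376 to 196 m³/s over 3 intervals.
K = (Q₂/Q₁)^(1/3) = (196/376)^(1/3) = 0.805.

K ≈ 0.805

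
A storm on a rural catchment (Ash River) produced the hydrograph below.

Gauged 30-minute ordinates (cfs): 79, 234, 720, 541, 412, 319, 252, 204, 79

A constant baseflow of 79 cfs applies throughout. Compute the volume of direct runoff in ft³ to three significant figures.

V ≈ 3.83 × 10^6 ft³

Direct-runoff ordinates (Q − Q_b): 0.0, 155.0, 641.0, 462.0, 333.0, 240.0, 173.0, 125.0, 0.0 cfs.
ΣQ_DR = 2129 cfs.
With Δt = 0.5 h = 1800 s, V = ΣQ_DR · Δt = 2129 × 1800 = 3.83 × 10^6 ft³.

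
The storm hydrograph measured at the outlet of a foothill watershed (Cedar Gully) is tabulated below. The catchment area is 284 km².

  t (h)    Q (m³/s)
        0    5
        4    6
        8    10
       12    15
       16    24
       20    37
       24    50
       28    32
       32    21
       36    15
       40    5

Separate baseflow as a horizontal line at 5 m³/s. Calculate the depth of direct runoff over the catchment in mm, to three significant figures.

d ≈ 8.37 mm

Direct runoff: 0.0, 1.0, 5.0, 10.0, 19.0, 32.0, 45.0, 27.0, 16.0, 10.0, 0.0 m³/s; ΣQ_DR = 165.0 m³/s.
V = ΣQ_DR · Δt = 165.0 × 14400 s = 2.376 × 10^6 m³.
Over A = 284 km², depth = V / A = 8.37 mm.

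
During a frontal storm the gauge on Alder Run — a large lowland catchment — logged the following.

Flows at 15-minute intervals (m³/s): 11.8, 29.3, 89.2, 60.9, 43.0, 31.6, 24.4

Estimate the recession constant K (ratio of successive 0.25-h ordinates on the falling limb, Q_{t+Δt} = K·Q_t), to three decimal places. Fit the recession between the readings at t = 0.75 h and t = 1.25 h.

K ≈ 0.720

Using the recession-limb readings at t = 0.75 h and t = 1.25 h: Q falls from 60.9 to 31.6 m³/s over 2 intervals.
K = (Q₂/Q₁)^(1/2) = (31.6/60.9)^(1/2) = 0.720.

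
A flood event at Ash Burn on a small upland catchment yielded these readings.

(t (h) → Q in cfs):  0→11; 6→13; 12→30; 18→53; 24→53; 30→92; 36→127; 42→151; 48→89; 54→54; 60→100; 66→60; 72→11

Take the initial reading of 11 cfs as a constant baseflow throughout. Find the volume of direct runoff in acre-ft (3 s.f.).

V ≈ 348 acre-ft

Direct-runoff ordinates (Q − Q_b): 0.0, 2.0, 19.0, 42.0, 42.0, 81.0, 116.0, 140.0, 78.0, 43.0, 89.0, 49.0, 0.0 cfs.
ΣQ_DR = 701.0 cfs.
With Δt = 6 h = 21600 s, V = ΣQ_DR · Δt = 701.0 × 21600 = 1.51 × 10^7 ft³ = 348 acre-ft.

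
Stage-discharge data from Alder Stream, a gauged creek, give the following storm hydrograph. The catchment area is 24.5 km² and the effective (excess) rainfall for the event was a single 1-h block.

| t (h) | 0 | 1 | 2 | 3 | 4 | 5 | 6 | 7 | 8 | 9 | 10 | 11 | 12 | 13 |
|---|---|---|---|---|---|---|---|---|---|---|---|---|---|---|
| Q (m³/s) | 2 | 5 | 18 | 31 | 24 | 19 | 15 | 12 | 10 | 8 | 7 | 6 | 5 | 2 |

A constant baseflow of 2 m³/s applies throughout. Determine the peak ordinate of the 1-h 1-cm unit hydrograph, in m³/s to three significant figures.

U_p ≈ 14.5 m³/s

Direct runoff: 0.0, 3.0, 16.0, 29.0, 22.0, 17.0, 13.0, 10.0, 8.0, 6.0, 5.0, 4.0, 3.0, 0.0 m³/s; ΣQ_DR = 136.0 m³/s, peak = 29.0 m³/s.
Runoff depth d = ΣQ_DR·Δt / A = 136.0 × 3600 / (24.5 km²) = 19.98 mm.
The 1-cm UH is the DRH scaled by (10 mm)/d, so U_p = 29.0 × 10/19.98 = 14.5 m³/s.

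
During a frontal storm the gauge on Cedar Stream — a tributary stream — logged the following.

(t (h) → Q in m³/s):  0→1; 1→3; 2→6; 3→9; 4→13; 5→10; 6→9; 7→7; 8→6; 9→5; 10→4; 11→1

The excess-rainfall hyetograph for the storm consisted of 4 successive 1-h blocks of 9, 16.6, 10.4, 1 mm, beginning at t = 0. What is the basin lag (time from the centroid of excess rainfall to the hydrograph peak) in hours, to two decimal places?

t_L ≈ 2.41 h

Centroid of excess rainfall: t_c = Σ P_i·t̄_i / ΣP_i = 1.5919 h (block centres at 0.5, 1.5, 2.5, 3.5 h).
Hydrograph peak occurs at t = 4 h, so basin lag t_L = 4 − 1.5919 = 2.41 h.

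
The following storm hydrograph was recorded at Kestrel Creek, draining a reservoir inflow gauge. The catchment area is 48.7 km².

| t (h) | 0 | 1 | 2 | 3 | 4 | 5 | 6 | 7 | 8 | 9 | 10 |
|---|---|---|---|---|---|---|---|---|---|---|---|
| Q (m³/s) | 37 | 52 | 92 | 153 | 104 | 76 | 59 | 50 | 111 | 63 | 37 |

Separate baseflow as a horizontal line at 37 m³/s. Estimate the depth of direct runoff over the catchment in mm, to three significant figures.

d ≈ 31.6 mm

Direct runoff: 0.0, 15.0, 55.0, 116.0, 67.0, 39.0, 22.0, 13.0, 74.0, 26.0, 0.0 m³/s; ΣQ_DR = 427.0 m³/s.
V = ΣQ_DR · Δt = 427.0 × 3600 s = 1.537 × 10^6 m³.
Over A = 48.7 km², depth = V / A = 31.6 mm.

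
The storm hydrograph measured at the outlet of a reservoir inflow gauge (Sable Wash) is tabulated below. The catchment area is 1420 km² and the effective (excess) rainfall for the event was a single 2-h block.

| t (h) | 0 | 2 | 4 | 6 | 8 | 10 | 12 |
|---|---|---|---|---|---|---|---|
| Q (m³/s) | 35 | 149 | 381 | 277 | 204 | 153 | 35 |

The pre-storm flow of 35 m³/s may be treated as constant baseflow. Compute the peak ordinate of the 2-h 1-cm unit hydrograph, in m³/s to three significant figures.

Direct runoff: 0.0, 114.0, 346.0, 242.0, 169.0, 118.0, 0.0 m³/s; ΣQ_DR = 989.0 m³/s, peak = 346.0 m³/s.
Runoff depth d = ΣQ_DR·Δt / A = 989.0 × 7200 / (1420 km²) = 5.015 mm.
The 1-cm UH is the DRH scaled by (10 mm)/d, so U_p = 346.0 × 10/5.015 = 690 m³/s.

U_p ≈ 690 m³/s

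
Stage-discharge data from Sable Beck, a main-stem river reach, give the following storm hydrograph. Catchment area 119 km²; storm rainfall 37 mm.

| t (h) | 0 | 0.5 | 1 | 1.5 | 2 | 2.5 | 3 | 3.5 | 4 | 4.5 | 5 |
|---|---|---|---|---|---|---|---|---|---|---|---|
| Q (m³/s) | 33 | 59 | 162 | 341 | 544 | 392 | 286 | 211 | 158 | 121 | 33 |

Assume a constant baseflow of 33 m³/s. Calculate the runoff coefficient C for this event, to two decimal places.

C ≈ 0.81

ΣQ_DR = 1977 m³/s; V = ΣQ_DR·Δt = 3.559 × 10^6 m³.
Runoff depth d = V / A = 29.90 mm.
C = d / P = 29.90 / 37 = 0.81.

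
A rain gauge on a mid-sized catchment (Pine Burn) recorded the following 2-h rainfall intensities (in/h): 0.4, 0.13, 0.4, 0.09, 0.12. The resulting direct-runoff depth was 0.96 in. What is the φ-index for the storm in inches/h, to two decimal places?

φ ≈ 0.16 in/h

Only the 2 blocks with intensity above φ contribute runoff: 0.4, 0.4 in/h.
Σ(I−φ)·Δt = d  ⇒  (0.4+0.4 − 2φ)·2 = 0.96
φ = (0.8000 − 0.96/2) / 2 = 0.16 in/h.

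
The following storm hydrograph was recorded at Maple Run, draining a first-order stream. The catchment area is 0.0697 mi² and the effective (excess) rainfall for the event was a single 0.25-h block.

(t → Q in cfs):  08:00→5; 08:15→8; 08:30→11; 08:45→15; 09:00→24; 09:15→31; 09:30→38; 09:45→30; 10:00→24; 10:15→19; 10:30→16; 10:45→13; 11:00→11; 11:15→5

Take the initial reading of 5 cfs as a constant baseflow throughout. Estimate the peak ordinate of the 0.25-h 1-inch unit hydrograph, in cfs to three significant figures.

Direct runoff: 0.0, 3.0, 6.0, 10.0, 19.0, 26.0, 33.0, 25.0, 19.0, 14.0, 11.0, 8.0, 6.0, 0.0 cfs; ΣQ_DR = 180.0 cfs, peak = 33.0 cfs.
Runoff depth d = ΣQ_DR·Δt / A = 180.0 × 900 / (0.0697 mi²) = 1.000 in.
The 1-inch UH is the DRH scaled by (1 in)/d, so U_p = 33.0 × 1/1.000 = 33.0 cfs.

U_p ≈ 33.0 cfs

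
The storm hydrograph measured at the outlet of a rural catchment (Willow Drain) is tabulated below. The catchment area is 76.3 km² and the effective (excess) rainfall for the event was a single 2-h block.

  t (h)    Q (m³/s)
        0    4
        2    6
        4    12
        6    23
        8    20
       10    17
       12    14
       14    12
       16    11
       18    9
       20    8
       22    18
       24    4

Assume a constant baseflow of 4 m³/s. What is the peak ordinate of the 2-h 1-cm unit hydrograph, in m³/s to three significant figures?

U_p ≈ 19.0 m³/s

Direct runoff: 0.0, 2.0, 8.0, 19.0, 16.0, 13.0, 10.0, 8.0, 7.0, 5.0, 4.0, 14.0, 0.0 m³/s; ΣQ_DR = 106.0 m³/s, peak = 19.0 m³/s.
Runoff depth d = ΣQ_DR·Δt / A = 106.0 × 7200 / (76.3 km²) = 10.00 mm.
The 1-cm UH is the DRH scaled by (10 mm)/d, so U_p = 19.0 × 10/10.00 = 19.0 m³/s.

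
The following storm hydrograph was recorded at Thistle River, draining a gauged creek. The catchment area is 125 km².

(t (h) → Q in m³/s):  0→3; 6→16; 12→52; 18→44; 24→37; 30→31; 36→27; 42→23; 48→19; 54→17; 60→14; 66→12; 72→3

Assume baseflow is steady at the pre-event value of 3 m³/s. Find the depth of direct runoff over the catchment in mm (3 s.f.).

d ≈ 44.8 mm

Direct runoff: 0.0, 13.0, 49.0, 41.0, 34.0, 28.0, 24.0, 20.0, 16.0, 14.0, 11.0, 9.0, 0.0 m³/s; ΣQ_DR = 259.0 m³/s.
V = ΣQ_DR · Δt = 259.0 × 21600 s = 5.594 × 10^6 m³.
Over A = 125 km², depth = V / A = 44.8 mm.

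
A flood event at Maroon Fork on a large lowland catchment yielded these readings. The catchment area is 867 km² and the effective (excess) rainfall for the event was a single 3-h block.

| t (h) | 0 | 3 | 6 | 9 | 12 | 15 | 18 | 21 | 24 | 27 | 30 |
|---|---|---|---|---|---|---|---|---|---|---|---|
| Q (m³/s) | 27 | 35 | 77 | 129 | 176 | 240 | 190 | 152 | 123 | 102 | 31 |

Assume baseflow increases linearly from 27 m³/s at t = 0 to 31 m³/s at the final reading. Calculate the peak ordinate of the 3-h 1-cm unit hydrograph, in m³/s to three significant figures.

Direct runoff: 0.00, 7.60, 49.20, 100.80, 147.40, 211.00, 160.60, 122.20, 92.80, 71.40, 0.00 m³/s; ΣQ_DR = 963.0 m³/s, peak = 211.00 m³/s.
Runoff depth d = ΣQ_DR·Δt / A = 963.0 × 10800 / (867 km²) = 12.00 mm.
The 1-cm UH is the DRH scaled by (10 mm)/d, so U_p = 211.00 × 10/12.00 = 176 m³/s.

U_p ≈ 176 m³/s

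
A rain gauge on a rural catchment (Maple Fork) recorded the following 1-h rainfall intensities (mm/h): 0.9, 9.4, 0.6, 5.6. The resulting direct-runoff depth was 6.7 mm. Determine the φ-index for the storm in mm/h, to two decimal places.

Only the 2 blocks with intensity above φ contribute runoff: 9.4, 5.6 mm/h.
Σ(I−φ)·Δt = d  ⇒  (9.4+5.6 − 2φ)·1 = 6.7
φ = (15.00 − 6.7/1) / 2 = 4.15 mm/h.

φ ≈ 4.15 mm/h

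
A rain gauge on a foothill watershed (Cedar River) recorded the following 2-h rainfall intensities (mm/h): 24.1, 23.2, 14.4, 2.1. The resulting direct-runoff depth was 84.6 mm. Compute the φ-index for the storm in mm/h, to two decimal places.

φ ≈ 6.47 mm/h

Only the 3 blocks with intensity above φ contribute runoff: 24.1, 23.2, 14.4 mm/h.
Σ(I−φ)·Δt = d  ⇒  (24.1+23.2+14.4 − 3φ)·2 = 84.6
φ = (61.70 − 84.6/2) / 3 = 6.47 mm/h.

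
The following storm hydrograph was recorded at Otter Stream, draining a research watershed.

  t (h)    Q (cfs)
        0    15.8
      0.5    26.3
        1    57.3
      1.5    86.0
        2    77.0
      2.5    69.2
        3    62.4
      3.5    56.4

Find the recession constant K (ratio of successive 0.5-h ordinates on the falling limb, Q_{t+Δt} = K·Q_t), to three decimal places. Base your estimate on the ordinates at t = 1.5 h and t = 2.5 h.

K ≈ 0.897

Using the recession-limb readings at t = 1.5 h and t = 2.5 h: Q falls from 86.0 to 69.2 cfs over 2 intervals.
K = (Q₂/Q₁)^(1/2) = (69.2/86.0)^(1/2) = 0.897.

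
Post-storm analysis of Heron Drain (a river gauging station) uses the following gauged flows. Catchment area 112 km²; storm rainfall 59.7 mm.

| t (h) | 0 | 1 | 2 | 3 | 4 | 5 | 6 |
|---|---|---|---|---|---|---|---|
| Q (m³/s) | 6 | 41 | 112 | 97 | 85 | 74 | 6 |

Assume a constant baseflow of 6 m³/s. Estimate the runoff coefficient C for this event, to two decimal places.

C ≈ 0.20

ΣQ_DR = 379.0 m³/s; V = ΣQ_DR·Δt = 1.364 × 10^6 m³.
Runoff depth d = V / A = 12.18 mm.
C = d / P = 12.18 / 59.7 = 0.20.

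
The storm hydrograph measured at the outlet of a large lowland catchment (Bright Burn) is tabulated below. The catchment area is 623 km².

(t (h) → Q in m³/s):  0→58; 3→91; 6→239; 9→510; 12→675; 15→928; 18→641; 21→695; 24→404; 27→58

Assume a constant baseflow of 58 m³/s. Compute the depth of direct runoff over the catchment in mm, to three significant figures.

Direct runoff: 0.0, 33.0, 181.0, 452.0, 617.0, 870.0, 583.0, 637.0, 346.0, 0.0 m³/s; ΣQ_DR = 3719 m³/s.
V = ΣQ_DR · Δt = 3719 × 10800 s = 4.017 × 10^7 m³.
Over A = 623 km², depth = V / A = 64.5 mm.

d ≈ 64.5 mm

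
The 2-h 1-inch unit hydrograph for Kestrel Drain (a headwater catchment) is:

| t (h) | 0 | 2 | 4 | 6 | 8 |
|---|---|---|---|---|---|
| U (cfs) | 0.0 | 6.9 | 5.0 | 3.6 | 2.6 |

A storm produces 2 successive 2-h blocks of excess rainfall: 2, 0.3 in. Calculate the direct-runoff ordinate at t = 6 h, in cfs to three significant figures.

By discrete convolution, Q_j = Σ (P_i / 1 in) · U_{j−i}.
At t = 6 h (j=3): Q = (2/1)·3.6 + (0.3/1)·5.0 = 8.70 cfs.

Q ≈ 8.70 cfs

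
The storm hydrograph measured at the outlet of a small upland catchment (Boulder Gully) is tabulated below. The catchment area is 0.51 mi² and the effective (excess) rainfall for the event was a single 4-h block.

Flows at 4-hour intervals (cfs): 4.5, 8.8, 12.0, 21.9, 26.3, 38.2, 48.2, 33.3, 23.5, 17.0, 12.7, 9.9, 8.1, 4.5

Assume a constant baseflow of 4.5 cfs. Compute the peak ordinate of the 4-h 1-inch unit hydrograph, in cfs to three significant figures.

U_p ≈ 17.5 cfs

Direct runoff: 0.0, 4.3, 7.5, 17.4, 21.8, 33.7, 43.7, 28.8, 19.0, 12.5, 8.2, 5.4, 3.6, 0.0 cfs; ΣQ_DR = 205.9 cfs, peak = 43.7 cfs.
Runoff depth d = ΣQ_DR·Δt / A = 205.9 × 14400 / (0.51 mi²) = 2.502 in.
The 1-inch UH is the DRH scaled by (1 in)/d, so U_p = 43.7 × 1/2.502 = 17.5 cfs.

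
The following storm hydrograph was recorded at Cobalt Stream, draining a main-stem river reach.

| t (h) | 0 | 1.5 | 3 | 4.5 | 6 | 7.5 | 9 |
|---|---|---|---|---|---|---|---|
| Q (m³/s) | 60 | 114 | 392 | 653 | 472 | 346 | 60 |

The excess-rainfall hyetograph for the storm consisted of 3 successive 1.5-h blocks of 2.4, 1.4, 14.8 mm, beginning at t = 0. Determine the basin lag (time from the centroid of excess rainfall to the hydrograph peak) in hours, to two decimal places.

t_L ≈ 1.25 h

Centroid of excess rainfall: t_c = Σ P_i·t̄_i / ΣP_i = 3.2500 h (block centres at 0.75, 2.25, 3.75 h).
Hydrograph peak occurs at t = 4.5 h, so basin lag t_L = 4.5 − 3.2500 = 1.25 h.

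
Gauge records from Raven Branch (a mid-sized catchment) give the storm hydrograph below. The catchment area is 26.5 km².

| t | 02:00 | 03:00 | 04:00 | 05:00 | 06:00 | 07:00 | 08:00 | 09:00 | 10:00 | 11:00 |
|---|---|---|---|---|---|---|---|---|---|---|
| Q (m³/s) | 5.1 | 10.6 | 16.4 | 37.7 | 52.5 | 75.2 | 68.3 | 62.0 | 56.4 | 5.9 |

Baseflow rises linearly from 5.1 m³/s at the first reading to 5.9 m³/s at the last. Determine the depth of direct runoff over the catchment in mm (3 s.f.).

d ≈ 45.5 mm

Direct runoff: 0.00, 5.41, 11.12, 32.33, 47.04, 69.66, 62.67, 56.28, 50.59, 0.00 m³/s; ΣQ_DR = 335.1 m³/s.
V = ΣQ_DR · Δt = 335.1 × 3600 s = 1.206 × 10^6 m³.
Over A = 26.5 km², depth = V / A = 45.5 mm.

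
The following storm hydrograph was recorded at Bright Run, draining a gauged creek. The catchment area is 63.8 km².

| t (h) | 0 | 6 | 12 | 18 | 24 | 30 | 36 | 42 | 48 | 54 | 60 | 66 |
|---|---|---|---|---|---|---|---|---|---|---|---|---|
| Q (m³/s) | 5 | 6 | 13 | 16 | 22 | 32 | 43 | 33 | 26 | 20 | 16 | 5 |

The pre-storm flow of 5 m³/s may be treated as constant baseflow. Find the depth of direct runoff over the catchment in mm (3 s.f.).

Direct runoff: 0.0, 1.0, 8.0, 11.0, 17.0, 27.0, 38.0, 28.0, 21.0, 15.0, 11.0, 0.0 m³/s; ΣQ_DR = 177.0 m³/s.
V = ΣQ_DR · Δt = 177.0 × 21600 s = 3.823 × 10^6 m³.
Over A = 63.8 km², depth = V / A = 59.9 mm.

d ≈ 59.9 mm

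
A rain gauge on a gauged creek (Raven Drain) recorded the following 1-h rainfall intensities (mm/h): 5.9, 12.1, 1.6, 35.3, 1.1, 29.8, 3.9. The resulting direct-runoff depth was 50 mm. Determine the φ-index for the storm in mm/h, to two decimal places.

φ ≈ 9.07 mm/h

Only the 3 blocks with intensity above φ contribute runoff: 12.1, 35.3, 29.8 mm/h.
Σ(I−φ)·Δt = d  ⇒  (12.1+35.3+29.8 − 3φ)·1 = 50
φ = (77.20 − 50/1) / 3 = 9.07 mm/h.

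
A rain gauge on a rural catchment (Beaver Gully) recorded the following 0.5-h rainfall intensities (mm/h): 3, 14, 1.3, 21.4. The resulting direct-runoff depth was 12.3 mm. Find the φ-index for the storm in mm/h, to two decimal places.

Only the 2 blocks with intensity above φ contribute runoff: 14, 21.4 mm/h.
Σ(I−φ)·Δt = d  ⇒  (14+21.4 − 2φ)·0.5 = 12.3
φ = (35.40 − 12.3/0.5) / 2 = 5.40 mm/h.

φ ≈ 5.40 mm/h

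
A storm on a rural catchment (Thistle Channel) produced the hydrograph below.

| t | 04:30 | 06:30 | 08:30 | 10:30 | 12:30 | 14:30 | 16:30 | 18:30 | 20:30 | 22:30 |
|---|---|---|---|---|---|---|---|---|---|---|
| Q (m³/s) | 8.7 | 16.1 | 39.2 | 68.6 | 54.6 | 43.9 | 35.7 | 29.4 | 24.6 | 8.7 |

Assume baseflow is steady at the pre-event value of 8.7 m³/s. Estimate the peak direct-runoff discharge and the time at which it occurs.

Subtracting baseflow gives direct-runoff ordinates: 0.0, 7.4, 30.5, 59.9, 45.9, 35.2, 27.0, 20.7, 15.9, 0.0 m³/s.
The maximum is 59.9 m³/s, occurring at the reading for t = 10:30.

Q_p = 59.9 m³/s at t = 10:30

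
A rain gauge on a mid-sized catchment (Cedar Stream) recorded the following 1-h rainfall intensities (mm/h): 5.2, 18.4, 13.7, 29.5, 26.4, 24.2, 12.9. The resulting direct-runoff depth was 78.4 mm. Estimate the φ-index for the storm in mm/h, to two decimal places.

φ ≈ 7.78 mm/h

Only the 6 blocks with intensity above φ contribute runoff: 18.4, 13.7, 29.5, 26.4, 24.2, 12.9 mm/h.
Σ(I−φ)·Δt = d  ⇒  (18.4+13.7+29.5+26.4+24.2+12.9 − 6φ)·1 = 78.4
φ = (125.1 − 78.4/1) / 6 = 7.78 mm/h.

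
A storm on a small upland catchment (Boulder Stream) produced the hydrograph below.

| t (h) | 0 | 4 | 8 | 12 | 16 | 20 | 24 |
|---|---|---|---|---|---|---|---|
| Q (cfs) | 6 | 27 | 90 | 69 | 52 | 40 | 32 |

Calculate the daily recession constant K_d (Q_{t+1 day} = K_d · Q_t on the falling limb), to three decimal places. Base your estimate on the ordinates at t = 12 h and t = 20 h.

K_d ≈ 0.195

Between t = 12 h and t = 20 h the flow falls from 69 to 40 cfs over 2×4 h = 8 h.
Per-interval ratio K = (40/69)^(1/2) = 0.7614; K_d = K^(24/4) = 0.195.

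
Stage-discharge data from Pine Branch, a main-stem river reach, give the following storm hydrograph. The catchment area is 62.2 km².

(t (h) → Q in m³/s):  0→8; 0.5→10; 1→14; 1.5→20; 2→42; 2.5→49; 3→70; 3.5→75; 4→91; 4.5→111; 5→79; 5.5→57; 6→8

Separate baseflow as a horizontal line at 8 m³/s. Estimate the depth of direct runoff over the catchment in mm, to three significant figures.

d ≈ 15.3 mm

Direct runoff: 0.0, 2.0, 6.0, 12.0, 34.0, 41.0, 62.0, 67.0, 83.0, 103.0, 71.0, 49.0, 0.0 m³/s; ΣQ_DR = 530.0 m³/s.
V = ΣQ_DR · Δt = 530.0 × 1800 s = 9.540 × 10^5 m³.
Over A = 62.2 km², depth = V / A = 15.3 mm.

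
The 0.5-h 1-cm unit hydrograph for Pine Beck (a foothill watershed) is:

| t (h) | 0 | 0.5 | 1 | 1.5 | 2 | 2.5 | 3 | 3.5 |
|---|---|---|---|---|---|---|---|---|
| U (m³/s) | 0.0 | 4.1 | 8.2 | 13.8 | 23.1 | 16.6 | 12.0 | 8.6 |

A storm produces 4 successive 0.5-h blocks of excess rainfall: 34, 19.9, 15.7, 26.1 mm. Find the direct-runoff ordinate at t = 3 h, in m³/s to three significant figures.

By discrete convolution, Q_j = Σ (P_i / 10 mm) · U_{j−i}.
At t = 3 h (j=6): Q = (34/10)·12.0 + (19.9/10)·16.6 + (15.7/10)·23.1 + (26.1/10)·13.8 = 146 m³/s.

Q ≈ 146 m³/s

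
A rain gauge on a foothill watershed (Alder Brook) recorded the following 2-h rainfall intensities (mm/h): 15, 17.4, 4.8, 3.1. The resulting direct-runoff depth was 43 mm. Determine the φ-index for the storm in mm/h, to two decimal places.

φ ≈ 5.45 mm/h

Only the 2 blocks with intensity above φ contribute runoff: 15, 17.4 mm/h.
Σ(I−φ)·Δt = d  ⇒  (15+17.4 − 2φ)·2 = 43
φ = (32.40 − 43/2) / 2 = 5.45 mm/h.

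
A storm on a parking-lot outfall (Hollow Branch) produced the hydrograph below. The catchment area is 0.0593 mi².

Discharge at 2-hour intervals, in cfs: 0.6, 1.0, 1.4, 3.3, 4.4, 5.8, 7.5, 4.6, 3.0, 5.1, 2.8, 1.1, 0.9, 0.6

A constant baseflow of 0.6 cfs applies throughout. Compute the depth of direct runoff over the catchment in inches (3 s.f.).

Direct runoff: 0.0, 0.4, 0.8, 2.7, 3.8, 5.2, 6.9, 4.0, 2.4, 4.5, 2.2, 0.5, 0.3, 0.0 cfs; ΣQ_DR = 33.70 cfs.
V = ΣQ_DR · Δt = 33.70 × 7200 s = 2.426 × 10^5 ft³.
Over A = 0.0593 mi², depth = V / A = 1.76 in.

d ≈ 1.76 in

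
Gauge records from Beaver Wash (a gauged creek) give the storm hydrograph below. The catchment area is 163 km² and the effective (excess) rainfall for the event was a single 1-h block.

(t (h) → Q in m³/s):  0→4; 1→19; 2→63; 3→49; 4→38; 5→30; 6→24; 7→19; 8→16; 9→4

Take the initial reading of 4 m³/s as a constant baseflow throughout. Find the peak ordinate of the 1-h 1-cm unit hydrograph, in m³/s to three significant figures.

Direct runoff: 0.0, 15.0, 59.0, 45.0, 34.0, 26.0, 20.0, 15.0, 12.0, 0.0 m³/s; ΣQ_DR = 226.0 m³/s, peak = 59.0 m³/s.
Runoff depth d = ΣQ_DR·Δt / A = 226.0 × 3600 / (163 km²) = 4.991 mm.
The 1-cm UH is the DRH scaled by (10 mm)/d, so U_p = 59.0 × 10/4.991 = 118 m³/s.

U_p ≈ 118 m³/s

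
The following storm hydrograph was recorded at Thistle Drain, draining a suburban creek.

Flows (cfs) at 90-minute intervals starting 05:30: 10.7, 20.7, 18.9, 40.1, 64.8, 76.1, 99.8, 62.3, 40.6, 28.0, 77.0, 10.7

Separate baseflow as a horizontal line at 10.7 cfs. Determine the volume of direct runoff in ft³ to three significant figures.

V ≈ 2.28 × 10^6 ft³

Direct-runoff ordinates (Q − Q_b): 0.0, 10.0, 8.2, 29.4, 54.1, 65.4, 89.1, 51.6, 29.9, 17.3, 66.3, 0.0 cfs.
ΣQ_DR = 421.3 cfs.
With Δt = 1.5 h = 5400 s, V = ΣQ_DR · Δt = 421.3 × 5400 = 2.28 × 10^6 ft³.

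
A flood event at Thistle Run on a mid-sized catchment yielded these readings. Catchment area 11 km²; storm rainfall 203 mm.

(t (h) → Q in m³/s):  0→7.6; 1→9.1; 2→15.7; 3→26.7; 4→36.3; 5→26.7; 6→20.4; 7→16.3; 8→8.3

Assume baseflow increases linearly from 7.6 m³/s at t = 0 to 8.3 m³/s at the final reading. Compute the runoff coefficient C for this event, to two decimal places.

C ≈ 0.15

ΣQ_DR = 95.55 m³/s; V = ΣQ_DR·Δt = 3.440 × 10^5 m³.
Runoff depth d = V / A = 31.27 mm.
C = d / P = 31.27 / 203 = 0.15.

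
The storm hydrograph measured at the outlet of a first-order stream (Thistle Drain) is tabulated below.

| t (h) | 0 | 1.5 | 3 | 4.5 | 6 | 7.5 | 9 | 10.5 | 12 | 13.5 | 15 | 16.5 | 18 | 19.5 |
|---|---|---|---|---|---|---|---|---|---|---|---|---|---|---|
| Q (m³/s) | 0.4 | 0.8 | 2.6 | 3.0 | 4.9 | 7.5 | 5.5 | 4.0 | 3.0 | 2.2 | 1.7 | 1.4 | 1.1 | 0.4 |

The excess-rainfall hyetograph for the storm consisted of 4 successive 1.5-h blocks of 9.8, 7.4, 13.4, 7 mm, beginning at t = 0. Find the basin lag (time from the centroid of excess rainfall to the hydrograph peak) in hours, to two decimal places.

Centroid of excess rainfall: t_c = Σ P_i·t̄_i / ΣP_i = 2.9521 h (block centres at 0.75, 2.25, 3.75, 5.25 h).
Hydrograph peak occurs at t = 7.5 h, so basin lag t_L = 7.5 − 2.9521 = 4.55 h.

t_L ≈ 4.55 h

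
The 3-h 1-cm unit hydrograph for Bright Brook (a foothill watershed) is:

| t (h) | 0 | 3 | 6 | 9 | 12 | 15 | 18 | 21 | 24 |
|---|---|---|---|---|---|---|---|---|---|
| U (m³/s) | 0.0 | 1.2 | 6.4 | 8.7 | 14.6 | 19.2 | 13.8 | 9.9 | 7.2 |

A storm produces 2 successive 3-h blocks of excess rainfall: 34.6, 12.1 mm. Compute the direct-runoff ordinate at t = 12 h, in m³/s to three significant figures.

Q ≈ 61.0 m³/s

By discrete convolution, Q_j = Σ (P_i / 10 mm) · U_{j−i}.
At t = 12 h (j=4): Q = (34.6/10)·14.6 + (12.1/10)·8.7 = 61.0 m³/s.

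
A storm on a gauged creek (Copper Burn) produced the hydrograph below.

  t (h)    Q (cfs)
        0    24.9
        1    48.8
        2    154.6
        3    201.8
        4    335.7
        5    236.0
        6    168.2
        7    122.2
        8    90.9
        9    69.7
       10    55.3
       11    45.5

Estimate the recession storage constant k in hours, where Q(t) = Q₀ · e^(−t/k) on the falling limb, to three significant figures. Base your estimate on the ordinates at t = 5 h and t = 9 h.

k ≈ 3.28 h

On the falling limb, Q drops from 236.0 to 69.7 cfs between t = 5 h and t = 9 h (Δt = 4 h).
k = −Δt / ln(Q₂/Q₁) = −4 / ln(69.7/236.0) = 3.28 h.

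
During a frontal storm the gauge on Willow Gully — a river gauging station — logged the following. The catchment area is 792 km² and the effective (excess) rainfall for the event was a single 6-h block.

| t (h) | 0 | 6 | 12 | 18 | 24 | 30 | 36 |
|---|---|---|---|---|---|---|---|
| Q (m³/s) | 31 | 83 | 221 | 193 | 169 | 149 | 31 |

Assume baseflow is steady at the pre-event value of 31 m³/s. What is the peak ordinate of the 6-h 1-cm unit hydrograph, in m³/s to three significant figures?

Direct runoff: 0.0, 52.0, 190.0, 162.0, 138.0, 118.0, 0.0 m³/s; ΣQ_DR = 660.0 m³/s, peak = 190.0 m³/s.
Runoff depth d = ΣQ_DR·Δt / A = 660.0 × 21600 / (792 km²) = 18.00 mm.
The 1-cm UH is the DRH scaled by (10 mm)/d, so U_p = 190.0 × 10/18.00 = 106 m³/s.

U_p ≈ 106 m³/s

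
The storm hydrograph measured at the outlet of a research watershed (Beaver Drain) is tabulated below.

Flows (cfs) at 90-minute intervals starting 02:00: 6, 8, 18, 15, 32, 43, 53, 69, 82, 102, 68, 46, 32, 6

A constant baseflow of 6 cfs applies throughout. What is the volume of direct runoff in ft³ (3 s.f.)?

V ≈ 2.68 × 10^6 ft³

Direct-runoff ordinates (Q − Q_b): 0.0, 2.0, 12.0, 9.0, 26.0, 37.0, 47.0, 63.0, 76.0, 96.0, 62.0, 40.0, 26.0, 0.0 cfs.
ΣQ_DR = 496.0 cfs.
With Δt = 1.5 h = 5400 s, V = ΣQ_DR · Δt = 496.0 × 5400 = 2.68 × 10^6 ft³.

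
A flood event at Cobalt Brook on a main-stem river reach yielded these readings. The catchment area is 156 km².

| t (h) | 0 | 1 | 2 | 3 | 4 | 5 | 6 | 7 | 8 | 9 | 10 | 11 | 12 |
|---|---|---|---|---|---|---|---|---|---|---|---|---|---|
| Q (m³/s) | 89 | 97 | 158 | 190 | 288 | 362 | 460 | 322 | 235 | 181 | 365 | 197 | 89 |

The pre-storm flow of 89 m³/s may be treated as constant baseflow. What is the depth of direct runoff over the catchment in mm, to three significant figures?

d ≈ 43.3 mm

Direct runoff: 0.0, 8.0, 69.0, 101.0, 199.0, 273.0, 371.0, 233.0, 146.0, 92.0, 276.0, 108.0, 0.0 m³/s; ΣQ_DR = 1876 m³/s.
V = ΣQ_DR · Δt = 1876 × 3600 s = 6.754 × 10^6 m³.
Over A = 156 km², depth = V / A = 43.3 mm.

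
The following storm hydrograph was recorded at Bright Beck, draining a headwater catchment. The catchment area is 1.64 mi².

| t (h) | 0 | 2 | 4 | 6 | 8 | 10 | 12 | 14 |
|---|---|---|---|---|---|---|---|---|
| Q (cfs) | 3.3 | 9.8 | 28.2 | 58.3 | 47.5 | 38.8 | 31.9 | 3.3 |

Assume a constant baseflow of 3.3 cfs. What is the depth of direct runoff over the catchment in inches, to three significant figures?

Direct runoff: 0.0, 6.5, 24.9, 55.0, 44.2, 35.5, 28.6, 0.0 cfs; ΣQ_DR = 194.7 cfs.
V = ΣQ_DR · Δt = 194.7 × 7200 s = 1.402 × 10^6 ft³.
Over A = 1.64 mi², depth = V / A = 0.368 in.

d ≈ 0.368 in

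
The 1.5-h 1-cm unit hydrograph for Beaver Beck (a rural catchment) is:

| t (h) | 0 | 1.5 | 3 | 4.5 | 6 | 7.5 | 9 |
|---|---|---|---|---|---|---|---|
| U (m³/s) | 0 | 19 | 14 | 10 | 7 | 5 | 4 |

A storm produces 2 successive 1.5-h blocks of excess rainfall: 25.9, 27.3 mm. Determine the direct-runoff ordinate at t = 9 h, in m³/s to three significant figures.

Q ≈ 24.0 m³/s

By discrete convolution, Q_j = Σ (P_i / 10 mm) · U_{j−i}.
At t = 9 h (j=6): Q = (25.9/10)·4 + (27.3/10)·5 = 24.0 m³/s.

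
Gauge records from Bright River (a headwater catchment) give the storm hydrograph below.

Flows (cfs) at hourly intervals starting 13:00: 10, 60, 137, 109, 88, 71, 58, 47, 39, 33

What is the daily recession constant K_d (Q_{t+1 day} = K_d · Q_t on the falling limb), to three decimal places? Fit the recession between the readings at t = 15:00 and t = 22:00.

Between t = 15:00 and t = 22:00 the flow falls from 137 to 33 cfs over 7×1 h = 7 h.
Per-interval ratio K = (33/137)^(1/7) = 0.8160; K_d = K^(24/1) = 0.008.

K_d ≈ 0.008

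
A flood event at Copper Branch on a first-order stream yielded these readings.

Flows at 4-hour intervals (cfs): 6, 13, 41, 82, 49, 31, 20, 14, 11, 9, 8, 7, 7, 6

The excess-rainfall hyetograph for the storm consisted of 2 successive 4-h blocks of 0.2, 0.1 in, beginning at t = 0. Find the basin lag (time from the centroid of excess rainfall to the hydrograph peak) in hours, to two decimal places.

Centroid of excess rainfall: t_c = Σ P_i·t̄_i / ΣP_i = 3.3333 h (block centres at 2, 6 h).
Hydrograph peak occurs at t = 12 h, so basin lag t_L = 12 − 3.3333 = 8.67 h.

t_L ≈ 8.67 h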